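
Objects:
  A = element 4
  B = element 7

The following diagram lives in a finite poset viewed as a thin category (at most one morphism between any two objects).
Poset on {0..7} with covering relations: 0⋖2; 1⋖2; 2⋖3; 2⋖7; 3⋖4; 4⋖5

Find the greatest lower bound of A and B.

Common predecessors of 4,7: {0,1,2}
  0 ≤ 2
  1 ≤ 2
  2 ≤ 2
glb = 2

Answer: A∧B = 2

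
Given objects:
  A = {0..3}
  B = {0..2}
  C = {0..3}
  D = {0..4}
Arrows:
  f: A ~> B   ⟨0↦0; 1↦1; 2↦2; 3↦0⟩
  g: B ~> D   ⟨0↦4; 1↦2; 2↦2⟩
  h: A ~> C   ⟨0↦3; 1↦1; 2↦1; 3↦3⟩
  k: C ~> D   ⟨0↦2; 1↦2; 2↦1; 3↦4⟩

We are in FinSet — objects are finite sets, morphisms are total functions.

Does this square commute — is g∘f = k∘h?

Answer: COMMUTES

Derivation:
Path 1 = f;g:
  0 f~>0 g~>4
  1 f~>1 g~>2
  2 f~>2 g~>2
  3 f~>0 g~>4
  result₁ = ⟨0↦4; 1↦2; 2↦2; 3↦4⟩
Path 2 = h;k:
  0 h~>3 k~>4
  1 h~>1 k~>2
  2 h~>1 k~>2
  3 h~>3 k~>4
  result₂ = ⟨0↦4; 1↦2; 2↦2; 3↦4⟩
Equal? equal; square commutes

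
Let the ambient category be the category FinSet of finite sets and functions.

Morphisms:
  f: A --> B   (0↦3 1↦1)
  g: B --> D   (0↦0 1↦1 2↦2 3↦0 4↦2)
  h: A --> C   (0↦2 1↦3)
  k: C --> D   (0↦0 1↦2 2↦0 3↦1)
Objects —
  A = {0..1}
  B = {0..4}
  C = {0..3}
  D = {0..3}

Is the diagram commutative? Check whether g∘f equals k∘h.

Answer: COMMUTES

Trace:
Along f;g (path 1):
  0 f-->3 g-->0
  1 f-->1 g-->1
  result₁ = (0↦0 1↦1)
Along h;k (path 2):
  0 h-->2 k-->0
  1 h-->3 k-->1
  result₂ = (0↦0 1↦1)
Equal? equal; square commutes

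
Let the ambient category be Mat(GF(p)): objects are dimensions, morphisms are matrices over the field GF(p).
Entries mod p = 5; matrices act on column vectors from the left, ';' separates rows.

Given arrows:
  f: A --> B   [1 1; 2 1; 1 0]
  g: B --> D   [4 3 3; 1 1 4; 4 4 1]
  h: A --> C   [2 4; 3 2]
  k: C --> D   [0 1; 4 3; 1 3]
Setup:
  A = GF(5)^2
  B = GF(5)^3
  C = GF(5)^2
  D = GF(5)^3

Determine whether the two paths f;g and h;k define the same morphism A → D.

Answer: DOES NOT COMMUTE

Work:
1) trace f;g:
  e0=(1,0) f-->(1,2,1) g-->(3,2,3)
  e1=(0,1) f-->(1,1,0) g-->(2,2,3)
  result₁ = [3 2; 2 2; 3 3]
2) trace h;k:
  e0=(1,0) h-->(2,3) k-->(3,2,1)
  e1=(0,1) h-->(4,2) k-->(2,2,0)
  result₂ = [3 2; 2 2; 1 0]
Equal? NO — does not commute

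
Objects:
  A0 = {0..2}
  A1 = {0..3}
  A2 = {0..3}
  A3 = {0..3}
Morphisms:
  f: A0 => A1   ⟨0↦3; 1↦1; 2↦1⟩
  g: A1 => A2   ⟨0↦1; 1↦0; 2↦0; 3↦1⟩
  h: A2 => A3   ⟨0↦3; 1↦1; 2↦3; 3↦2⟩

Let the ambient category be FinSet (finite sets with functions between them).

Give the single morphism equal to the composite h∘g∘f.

Answer: ⟨0↦1; 1↦3; 2↦3⟩

Work:
  0 f=>3 g=>1 h=>1
  1 f=>1 g=>0 h=>3
  2 f=>1 g=>0 h=>3
composite: ⟨0↦1; 1↦3; 2↦3⟩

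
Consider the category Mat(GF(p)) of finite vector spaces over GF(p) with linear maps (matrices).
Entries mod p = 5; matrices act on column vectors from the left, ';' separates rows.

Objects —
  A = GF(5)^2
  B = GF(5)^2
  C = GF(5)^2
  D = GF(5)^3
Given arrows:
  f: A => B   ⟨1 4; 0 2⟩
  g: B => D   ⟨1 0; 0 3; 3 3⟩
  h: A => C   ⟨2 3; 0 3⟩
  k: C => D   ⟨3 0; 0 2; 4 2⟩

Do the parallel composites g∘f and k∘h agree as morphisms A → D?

Answer: COMMUTES

Derivation:
1) trace f;g:
  e0=[1,0] f=>[1,0] g=>[1,0,3]
  e1=[0,1] f=>[4,2] g=>[4,1,3]
  composite₁ = ⟨1 4; 0 1; 3 3⟩
2) trace h;k:
  e0=[1,0] h=>[2,0] k=>[1,0,3]
  e1=[0,1] h=>[3,3] k=>[4,1,3]
  composite₂ = ⟨1 4; 0 1; 3 3⟩
Equal? equal; square commutes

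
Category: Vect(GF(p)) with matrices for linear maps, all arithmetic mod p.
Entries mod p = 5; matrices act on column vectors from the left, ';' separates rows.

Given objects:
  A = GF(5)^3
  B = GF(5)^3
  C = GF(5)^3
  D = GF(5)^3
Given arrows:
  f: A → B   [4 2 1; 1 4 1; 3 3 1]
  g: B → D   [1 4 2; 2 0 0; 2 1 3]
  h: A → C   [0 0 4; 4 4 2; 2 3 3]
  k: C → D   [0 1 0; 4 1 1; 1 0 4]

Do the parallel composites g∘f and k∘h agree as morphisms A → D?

Answer: DOES NOT COMMUTE

Trace:
Along f;g (path 1):
  e0=(1,0,0) f→(4,1,3) g→(4,3,3)
  e1=(0,1,0) f→(2,4,3) g→(4,4,2)
  e2=(0,0,1) f→(1,1,1) g→(2,2,1)
  result₁ = [4 4 2; 3 4 2; 3 2 1]
Along h;k (path 2):
  e0=(1,0,0) h→(0,4,2) k→(4,1,3)
  e1=(0,1,0) h→(0,4,3) k→(4,2,2)
  e2=(0,0,1) h→(4,2,3) k→(2,1,1)
  result₂ = [4 4 2; 1 2 1; 3 2 1]
Equal? distinct morphisms ✗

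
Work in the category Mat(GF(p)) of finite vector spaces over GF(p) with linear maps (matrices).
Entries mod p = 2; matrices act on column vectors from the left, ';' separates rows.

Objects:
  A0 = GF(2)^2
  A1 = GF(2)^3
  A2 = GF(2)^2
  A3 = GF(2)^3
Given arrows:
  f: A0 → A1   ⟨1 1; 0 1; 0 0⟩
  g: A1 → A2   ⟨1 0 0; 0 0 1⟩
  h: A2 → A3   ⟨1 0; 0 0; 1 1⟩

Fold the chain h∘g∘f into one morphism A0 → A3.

Answer: ⟨1 1; 0 0; 1 1⟩

Trace:
  e0=[1,0] f→[1,0,0] g→[1,0] h→[1,0,1]
  e1=[0,1] f→[1,1,0] g→[1,0] h→[1,0,1]
result: ⟨1 1; 0 0; 1 1⟩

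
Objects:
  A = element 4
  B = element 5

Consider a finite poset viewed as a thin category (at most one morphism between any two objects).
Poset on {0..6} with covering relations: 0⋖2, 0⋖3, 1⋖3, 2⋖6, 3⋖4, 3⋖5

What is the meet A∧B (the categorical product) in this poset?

Answer: A∧B = 3

Work:
Common predecessors of 4,5: {0,1,3}
  0 <= 3
  1 <= 3
  3 <= 3
glb = 3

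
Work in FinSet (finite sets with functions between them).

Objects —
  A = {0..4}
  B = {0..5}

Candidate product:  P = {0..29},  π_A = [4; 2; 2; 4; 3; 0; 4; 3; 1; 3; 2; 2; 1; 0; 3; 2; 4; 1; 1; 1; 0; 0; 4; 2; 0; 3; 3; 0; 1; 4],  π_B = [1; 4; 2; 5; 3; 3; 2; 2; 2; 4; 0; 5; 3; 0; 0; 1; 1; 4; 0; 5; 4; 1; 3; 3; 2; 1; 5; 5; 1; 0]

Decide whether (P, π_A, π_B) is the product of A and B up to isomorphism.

|A|·|B| = 5·6 = 30;  |P| = 30
Check the pairing map k ↦ (π_A(k), π_B(k)):
  0 : (4,1)
  1 : (2,4)
  2 : (2,2)
  3 : (4,5)
  4 : (3,3)
  5 : (0,3)
  6 : (4,2)
  7 : (3,2)
  8 : (1,2)
  9 : (3,4)
  10 : (2,0)
  11 : (2,5)
  12 : (1,3)
  13 : (0,0)
  14 : (3,0)
  15 : (2,1)
  16 : (4,1)  ✗ repeats pair of k=0
  17 : (1,4)
  18 : (1,0)
  19 : (1,5)
  20 : (0,4)
  21 : (0,1)
  22 : (4,3)
  23 : (2,3)
  24 : (0,2)
  25 : (3,1)
  26 : (3,5)
  27 : (0,5)
  28 : (1,1)
  29 : (4,0)
distinct pairs in image: 29 / 30 needed
  → (4,1) hit at k=0 and k=16

Answer: NOT A VALID PRODUCT — duplicate pair at indices 0,16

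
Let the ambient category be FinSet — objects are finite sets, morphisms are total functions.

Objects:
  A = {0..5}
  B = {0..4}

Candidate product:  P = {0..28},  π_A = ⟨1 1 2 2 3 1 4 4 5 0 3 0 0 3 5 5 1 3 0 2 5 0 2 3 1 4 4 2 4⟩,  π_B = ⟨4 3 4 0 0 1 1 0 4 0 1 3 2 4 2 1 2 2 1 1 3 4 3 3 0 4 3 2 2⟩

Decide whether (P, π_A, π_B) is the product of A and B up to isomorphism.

|A|·|B| = 6·5 = 30;  |P| = 29
  → cardinalities differ; no bijection possible.

Answer: NOT A VALID PRODUCT — |P|=29 ≠ |A|·|B|=30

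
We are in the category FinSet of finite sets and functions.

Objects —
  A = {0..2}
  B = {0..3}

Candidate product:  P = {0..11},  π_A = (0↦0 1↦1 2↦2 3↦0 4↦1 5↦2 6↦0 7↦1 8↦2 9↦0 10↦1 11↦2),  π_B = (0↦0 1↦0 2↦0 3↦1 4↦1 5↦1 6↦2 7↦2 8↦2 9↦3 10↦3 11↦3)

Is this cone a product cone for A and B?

Answer: VALID PRODUCT

Trace:
|A|·|B| = 3·4 = 12;  |P| = 12
Check the pairing map k ↦ (π_A(k), π_B(k)):
  0 ↦ (0,0)
  1 ↦ (1,0)
  2 ↦ (2,0)
  3 ↦ (0,1)
  4 ↦ (1,1)
  5 ↦ (2,1)
  6 ↦ (0,2)
  7 ↦ (1,2)
  8 ↦ (2,2)
  9 ↦ (0,3)
  10 ↦ (1,3)
  11 ↦ (2,3)
distinct pairs in image: 12 / 12 needed
  → bijection onto A×B; projections well-typed.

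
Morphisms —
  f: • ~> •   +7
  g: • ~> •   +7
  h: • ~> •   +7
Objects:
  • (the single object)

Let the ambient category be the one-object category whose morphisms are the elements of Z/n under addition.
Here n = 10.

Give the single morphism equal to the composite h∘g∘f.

  0 +7≡7 +7≡4 +7≡1  (mod 10)
result: +1

Answer: +1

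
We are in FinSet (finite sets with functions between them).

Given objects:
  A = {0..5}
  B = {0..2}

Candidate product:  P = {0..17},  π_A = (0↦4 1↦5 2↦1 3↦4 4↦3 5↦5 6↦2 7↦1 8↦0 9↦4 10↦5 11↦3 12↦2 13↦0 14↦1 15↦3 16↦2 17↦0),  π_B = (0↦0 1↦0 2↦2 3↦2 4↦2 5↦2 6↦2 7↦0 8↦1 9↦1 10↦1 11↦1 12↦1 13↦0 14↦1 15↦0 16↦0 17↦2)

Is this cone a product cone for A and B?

|A|·|B| = 6·3 = 18;  |P| = 18
Check the pairing map k ↦ (π_A(k), π_B(k)):
  0 ↦ (4,0)
  1 ↦ (5,0)
  2 ↦ (1,2)
  3 ↦ (4,2)
  4 ↦ (3,2)
  5 ↦ (5,2)
  6 ↦ (2,2)
  7 ↦ (1,0)
  8 ↦ (0,1)
  9 ↦ (4,1)
  10 ↦ (5,1)
  11 ↦ (3,1)
  12 ↦ (2,1)
  13 ↦ (0,0)
  14 ↦ (1,1)
  15 ↦ (3,0)
  16 ↦ (2,0)
  17 ↦ (0,2)
distinct pairs in image: 18 / 18 needed
  → bijection onto A×B; projections well-typed.

Answer: VALID PRODUCT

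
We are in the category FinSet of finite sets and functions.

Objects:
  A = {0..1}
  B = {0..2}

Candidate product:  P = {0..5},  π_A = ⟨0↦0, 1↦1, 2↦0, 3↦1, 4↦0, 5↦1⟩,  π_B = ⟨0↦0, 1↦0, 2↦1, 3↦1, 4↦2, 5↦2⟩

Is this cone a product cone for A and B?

Answer: VALID PRODUCT

Derivation:
|A|·|B| = 2·3 = 6;  |P| = 6
Check the pairing map k ↦ (π_A(k), π_B(k)):
  0 ↦ (0,0)
  1 ↦ (1,0)
  2 ↦ (0,1)
  3 ↦ (1,1)
  4 ↦ (0,2)
  5 ↦ (1,2)
distinct pairs in image: 6 / 6 needed
  → bijection onto A×B; projections well-typed.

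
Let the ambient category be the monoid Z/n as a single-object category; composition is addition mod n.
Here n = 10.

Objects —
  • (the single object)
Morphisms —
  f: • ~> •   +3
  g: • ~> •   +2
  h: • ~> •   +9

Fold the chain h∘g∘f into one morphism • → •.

  0 +3≡3 +2≡5 +9≡4  (mod 10)
composite: +4

Answer: +4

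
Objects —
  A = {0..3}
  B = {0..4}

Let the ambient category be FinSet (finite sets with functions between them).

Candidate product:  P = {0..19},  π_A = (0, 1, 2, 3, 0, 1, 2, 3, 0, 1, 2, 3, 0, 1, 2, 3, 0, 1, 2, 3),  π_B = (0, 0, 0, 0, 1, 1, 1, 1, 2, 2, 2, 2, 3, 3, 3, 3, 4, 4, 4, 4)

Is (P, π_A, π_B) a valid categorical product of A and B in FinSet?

|A|·|B| = 4·5 = 20;  |P| = 20
Check the pairing map k ↦ (π_A(k), π_B(k)):
  0 ↦ (0,0)
  1 ↦ (1,0)
  2 ↦ (2,0)
  3 ↦ (3,0)
  4 ↦ (0,1)
  5 ↦ (1,1)
  6 ↦ (2,1)
  7 ↦ (3,1)
  8 ↦ (0,2)
  9 ↦ (1,2)
  10 ↦ (2,2)
  11 ↦ (3,2)
  12 ↦ (0,3)
  13 ↦ (1,3)
  14 ↦ (2,3)
  15 ↦ (3,3)
  16 ↦ (0,4)
  17 ↦ (1,4)
  18 ↦ (2,4)
  19 ↦ (3,4)
distinct pairs in image: 20 / 20 needed
  → bijection onto A×B; projections well-typed.

Answer: VALID PRODUCT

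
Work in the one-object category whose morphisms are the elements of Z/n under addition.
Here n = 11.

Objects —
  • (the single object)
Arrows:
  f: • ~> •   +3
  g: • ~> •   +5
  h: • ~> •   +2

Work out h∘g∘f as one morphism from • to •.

Answer: +10

Derivation:
  0 +3≡3 +5≡8 +2≡10  (mod 11)
result: +10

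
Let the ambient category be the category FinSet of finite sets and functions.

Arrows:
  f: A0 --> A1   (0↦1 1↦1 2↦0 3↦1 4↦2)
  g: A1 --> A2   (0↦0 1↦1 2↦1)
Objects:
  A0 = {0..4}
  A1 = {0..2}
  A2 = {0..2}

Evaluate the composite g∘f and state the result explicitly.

  0 f-->1 g-->1
  1 f-->1 g-->1
  2 f-->0 g-->0
  3 f-->1 g-->1
  4 f-->2 g-->1
result: (0↦1 1↦1 2↦0 3↦1 4↦1)

Answer: (0↦1 1↦1 2↦0 3↦1 4↦1)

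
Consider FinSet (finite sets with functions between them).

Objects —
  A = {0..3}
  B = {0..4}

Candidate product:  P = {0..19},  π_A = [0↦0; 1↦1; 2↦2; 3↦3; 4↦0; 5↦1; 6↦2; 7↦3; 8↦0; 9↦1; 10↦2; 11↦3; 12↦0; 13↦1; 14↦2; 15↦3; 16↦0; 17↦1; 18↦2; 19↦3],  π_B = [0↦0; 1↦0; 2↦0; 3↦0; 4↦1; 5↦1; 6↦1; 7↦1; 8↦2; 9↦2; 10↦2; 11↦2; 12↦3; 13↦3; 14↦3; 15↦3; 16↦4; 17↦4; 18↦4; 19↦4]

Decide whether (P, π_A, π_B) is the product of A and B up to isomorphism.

Answer: VALID PRODUCT

Work:
|A|·|B| = 4·5 = 20;  |P| = 20
Check the pairing map k ↦ (π_A(k), π_B(k)):
  0 ↦ (0,0)
  1 ↦ (1,0)
  2 ↦ (2,0)
  3 ↦ (3,0)
  4 ↦ (0,1)
  5 ↦ (1,1)
  6 ↦ (2,1)
  7 ↦ (3,1)
  8 ↦ (0,2)
  9 ↦ (1,2)
  10 ↦ (2,2)
  11 ↦ (3,2)
  12 ↦ (0,3)
  13 ↦ (1,3)
  14 ↦ (2,3)
  15 ↦ (3,3)
  16 ↦ (0,4)
  17 ↦ (1,4)
  18 ↦ (2,4)
  19 ↦ (3,4)
distinct pairs in image: 20 / 20 needed
  → bijection onto A×B; projections well-typed.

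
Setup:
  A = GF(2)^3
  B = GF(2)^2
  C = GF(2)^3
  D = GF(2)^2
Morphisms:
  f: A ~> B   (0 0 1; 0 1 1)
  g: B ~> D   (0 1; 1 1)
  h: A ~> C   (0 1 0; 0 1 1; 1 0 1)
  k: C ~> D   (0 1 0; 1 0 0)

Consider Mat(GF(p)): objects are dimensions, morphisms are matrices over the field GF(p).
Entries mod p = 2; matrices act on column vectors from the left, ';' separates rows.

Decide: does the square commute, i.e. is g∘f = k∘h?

Along f;g (path 1):
  e0=[1,0,0] f~>[0,0] g~>[0,0]
  e1=[0,1,0] f~>[0,1] g~>[1,1]
  e2=[0,0,1] f~>[1,1] g~>[1,0]
  composite₁ = (0 1 1; 0 1 0)
Along h;k (path 2):
  e0=[1,0,0] h~>[0,0,1] k~>[0,0]
  e1=[0,1,0] h~>[1,1,0] k~>[1,1]
  e2=[0,0,1] h~>[0,1,1] k~>[1,0]
  composite₂ = (0 1 1; 0 1 0)
Equal? same morphism ✓

Answer: COMMUTES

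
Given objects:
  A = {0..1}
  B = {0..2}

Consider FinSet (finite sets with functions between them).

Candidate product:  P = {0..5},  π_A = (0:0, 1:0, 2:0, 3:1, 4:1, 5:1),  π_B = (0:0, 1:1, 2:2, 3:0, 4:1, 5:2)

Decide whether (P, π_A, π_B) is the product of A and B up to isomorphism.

Answer: VALID PRODUCT

Work:
|A|·|B| = 2·3 = 6;  |P| = 6
Check the pairing map k ↦ (π_A(k), π_B(k)):
  0 : (0,0)
  1 : (0,1)
  2 : (0,2)
  3 : (1,0)
  4 : (1,1)
  5 : (1,2)
distinct pairs in image: 6 / 6 needed
  → bijection onto A×B; projections well-typed.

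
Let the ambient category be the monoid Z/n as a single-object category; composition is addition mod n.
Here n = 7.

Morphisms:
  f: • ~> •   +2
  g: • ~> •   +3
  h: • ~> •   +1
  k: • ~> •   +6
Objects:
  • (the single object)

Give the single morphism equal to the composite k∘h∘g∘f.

  0 +2≡2 +3≡5 +1≡6 +6≡5  (mod 7)
composite: +5

Answer: +5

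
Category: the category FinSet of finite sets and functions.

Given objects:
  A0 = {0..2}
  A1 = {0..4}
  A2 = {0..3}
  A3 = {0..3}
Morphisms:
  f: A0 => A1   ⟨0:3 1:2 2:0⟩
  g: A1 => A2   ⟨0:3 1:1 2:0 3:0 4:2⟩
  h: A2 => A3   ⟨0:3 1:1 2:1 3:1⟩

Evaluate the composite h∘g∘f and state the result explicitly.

Answer: ⟨0:3 1:3 2:1⟩

Work:
  0 f=>3 g=>0 h=>3
  1 f=>2 g=>0 h=>3
  2 f=>0 g=>3 h=>1
composite: ⟨0:3 1:3 2:1⟩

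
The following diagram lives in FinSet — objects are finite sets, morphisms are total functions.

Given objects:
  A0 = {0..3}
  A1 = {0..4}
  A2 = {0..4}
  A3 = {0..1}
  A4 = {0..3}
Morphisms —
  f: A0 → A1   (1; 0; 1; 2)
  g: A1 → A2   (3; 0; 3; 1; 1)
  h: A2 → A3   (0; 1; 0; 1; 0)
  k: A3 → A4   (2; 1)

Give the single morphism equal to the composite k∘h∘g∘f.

  0 f→1 g→0 h→0 k→2
  1 f→0 g→3 h→1 k→1
  2 f→1 g→0 h→0 k→2
  3 f→2 g→3 h→1 k→1
composite: (2; 1; 2; 1)

Answer: (2; 1; 2; 1)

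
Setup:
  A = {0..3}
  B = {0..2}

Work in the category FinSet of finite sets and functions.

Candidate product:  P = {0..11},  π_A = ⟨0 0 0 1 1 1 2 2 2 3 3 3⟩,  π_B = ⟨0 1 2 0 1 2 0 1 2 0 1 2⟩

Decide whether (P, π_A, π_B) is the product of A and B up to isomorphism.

Answer: VALID PRODUCT

Derivation:
|A|·|B| = 4·3 = 12;  |P| = 12
Check the pairing map k ↦ (π_A(k), π_B(k)):
  0 ↦ (0,0)
  1 ↦ (0,1)
  2 ↦ (0,2)
  3 ↦ (1,0)
  4 ↦ (1,1)
  5 ↦ (1,2)
  6 ↦ (2,0)
  7 ↦ (2,1)
  8 ↦ (2,2)
  9 ↦ (3,0)
  10 ↦ (3,1)
  11 ↦ (3,2)
distinct pairs in image: 12 / 12 needed
  → bijection onto A×B; projections well-typed.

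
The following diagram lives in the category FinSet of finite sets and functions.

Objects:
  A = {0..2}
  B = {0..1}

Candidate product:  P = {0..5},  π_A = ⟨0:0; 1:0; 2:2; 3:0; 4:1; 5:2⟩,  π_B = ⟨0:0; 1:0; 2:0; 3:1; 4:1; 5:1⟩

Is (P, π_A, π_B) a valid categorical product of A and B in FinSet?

|A|·|B| = 3·2 = 6;  |P| = 6
Check the pairing map k ↦ (π_A(k), π_B(k)):
  0 : (0,0)
  1 : (0,0)  ✗ repeats pair of k=0
  2 : (2,0)
  3 : (0,1)
  4 : (1,1)
  5 : (2,1)
distinct pairs in image: 5 / 6 needed
  → (0,0) hit at k=0 and k=1

Answer: NOT A VALID PRODUCT — duplicate pair at indices 0,1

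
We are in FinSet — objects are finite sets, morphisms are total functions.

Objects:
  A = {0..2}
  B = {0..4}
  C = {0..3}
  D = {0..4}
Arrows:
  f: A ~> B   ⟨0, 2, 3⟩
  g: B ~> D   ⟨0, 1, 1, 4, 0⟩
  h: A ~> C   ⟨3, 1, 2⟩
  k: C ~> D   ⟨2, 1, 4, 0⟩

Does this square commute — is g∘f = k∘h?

Answer: COMMUTES

Work:
Along f;g (path 1):
  0 f~>0 g~>0
  1 f~>2 g~>1
  2 f~>3 g~>4
  result₁ = ⟨0, 1, 4⟩
Along h;k (path 2):
  0 h~>3 k~>0
  1 h~>1 k~>1
  2 h~>2 k~>4
  result₂ = ⟨0, 1, 4⟩
Equal? equal; square commutes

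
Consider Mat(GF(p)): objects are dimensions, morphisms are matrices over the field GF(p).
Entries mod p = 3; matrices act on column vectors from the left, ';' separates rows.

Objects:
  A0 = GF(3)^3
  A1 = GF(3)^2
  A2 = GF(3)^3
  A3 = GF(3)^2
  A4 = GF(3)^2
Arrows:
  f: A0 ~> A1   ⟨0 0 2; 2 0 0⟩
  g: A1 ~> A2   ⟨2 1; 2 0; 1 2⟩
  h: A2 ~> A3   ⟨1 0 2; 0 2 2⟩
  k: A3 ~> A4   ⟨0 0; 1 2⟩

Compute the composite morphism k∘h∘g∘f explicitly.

Answer: ⟨0 0 0; 2 0 2⟩

Derivation:
  e0=⟨1,0,0⟩ f~>⟨0,2⟩ g~>⟨2,0,1⟩ h~>⟨1,2⟩ k~>⟨0,2⟩
  e1=⟨0,1,0⟩ f~>⟨0,0⟩ g~>⟨0,0,0⟩ h~>⟨0,0⟩ k~>⟨0,0⟩
  e2=⟨0,0,1⟩ f~>⟨2,0⟩ g~>⟨1,1,2⟩ h~>⟨2,0⟩ k~>⟨0,2⟩
result: ⟨0 0 0; 2 0 2⟩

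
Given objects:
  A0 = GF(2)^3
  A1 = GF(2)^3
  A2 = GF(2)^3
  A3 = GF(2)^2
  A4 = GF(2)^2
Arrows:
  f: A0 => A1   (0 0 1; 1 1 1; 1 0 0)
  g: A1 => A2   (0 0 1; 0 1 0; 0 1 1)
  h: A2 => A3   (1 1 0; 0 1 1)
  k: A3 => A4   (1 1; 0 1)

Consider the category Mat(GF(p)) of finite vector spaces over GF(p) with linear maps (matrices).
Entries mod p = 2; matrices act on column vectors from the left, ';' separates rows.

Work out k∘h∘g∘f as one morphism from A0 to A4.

  e0=⟨1,0,0⟩ f=>⟨0,1,1⟩ g=>⟨1,1,0⟩ h=>⟨0,1⟩ k=>⟨1,1⟩
  e1=⟨0,1,0⟩ f=>⟨0,1,0⟩ g=>⟨0,1,1⟩ h=>⟨1,0⟩ k=>⟨1,0⟩
  e2=⟨0,0,1⟩ f=>⟨1,1,0⟩ g=>⟨0,1,1⟩ h=>⟨1,0⟩ k=>⟨1,0⟩
result: (1 1 1; 1 0 0)

Answer: (1 1 1; 1 0 0)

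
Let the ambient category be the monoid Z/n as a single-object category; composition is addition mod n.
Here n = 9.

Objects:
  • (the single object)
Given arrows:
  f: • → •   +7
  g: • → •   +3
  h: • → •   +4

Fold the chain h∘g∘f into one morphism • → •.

Answer: +5

Derivation:
  0 +7≡7 +3≡1 +4≡5  (mod 9)
composite: +5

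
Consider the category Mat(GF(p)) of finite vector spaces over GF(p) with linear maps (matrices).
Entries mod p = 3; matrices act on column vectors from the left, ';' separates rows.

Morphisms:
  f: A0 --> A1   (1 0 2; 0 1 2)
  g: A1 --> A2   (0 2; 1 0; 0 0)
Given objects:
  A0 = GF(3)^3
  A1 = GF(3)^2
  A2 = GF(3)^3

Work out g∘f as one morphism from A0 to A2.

Answer: (0 2 1; 1 0 2; 0 0 0)

Trace:
  e0=[1,0,0] f-->[1,0] g-->[0,1,0]
  e1=[0,1,0] f-->[0,1] g-->[2,0,0]
  e2=[0,0,1] f-->[2,2] g-->[1,2,0]
result: (0 2 1; 1 0 2; 0 0 0)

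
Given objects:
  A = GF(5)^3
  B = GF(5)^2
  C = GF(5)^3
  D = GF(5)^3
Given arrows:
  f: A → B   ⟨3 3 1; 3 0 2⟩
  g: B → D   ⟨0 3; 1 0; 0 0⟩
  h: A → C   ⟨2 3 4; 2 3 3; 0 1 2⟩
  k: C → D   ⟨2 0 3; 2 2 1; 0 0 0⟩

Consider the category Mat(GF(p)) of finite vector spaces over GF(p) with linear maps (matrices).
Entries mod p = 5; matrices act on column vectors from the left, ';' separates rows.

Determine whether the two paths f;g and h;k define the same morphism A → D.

Path 1 = f;g:
  e0=⟨1,0,0⟩ f→⟨3,3⟩ g→⟨4,3,0⟩
  e1=⟨0,1,0⟩ f→⟨3,0⟩ g→⟨0,3,0⟩
  e2=⟨0,0,1⟩ f→⟨1,2⟩ g→⟨1,1,0⟩
  result₁ = ⟨4 0 1; 3 3 1; 0 0 0⟩
Path 2 = h;k:
  e0=⟨1,0,0⟩ h→⟨2,2,0⟩ k→⟨4,3,0⟩
  e1=⟨0,1,0⟩ h→⟨3,3,1⟩ k→⟨4,3,0⟩
  e2=⟨0,0,1⟩ h→⟨4,3,2⟩ k→⟨4,1,0⟩
  result₂ = ⟨4 4 4; 3 3 1; 0 0 0⟩
Equal? differ; not commutative

Answer: DOES NOT COMMUTE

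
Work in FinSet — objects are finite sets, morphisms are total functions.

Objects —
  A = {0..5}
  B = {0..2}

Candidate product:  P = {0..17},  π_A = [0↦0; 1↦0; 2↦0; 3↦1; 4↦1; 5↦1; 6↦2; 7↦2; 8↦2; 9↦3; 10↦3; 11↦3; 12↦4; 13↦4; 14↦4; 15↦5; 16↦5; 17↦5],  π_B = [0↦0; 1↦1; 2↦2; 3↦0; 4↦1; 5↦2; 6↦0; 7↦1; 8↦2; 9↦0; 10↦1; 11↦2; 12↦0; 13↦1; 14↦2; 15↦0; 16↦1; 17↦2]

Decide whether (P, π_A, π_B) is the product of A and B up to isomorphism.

Answer: VALID PRODUCT

Trace:
|A|·|B| = 6·3 = 18;  |P| = 18
Check the pairing map k ↦ (π_A(k), π_B(k)):
  0 ↦ (0,0)
  1 ↦ (0,1)
  2 ↦ (0,2)
  3 ↦ (1,0)
  4 ↦ (1,1)
  5 ↦ (1,2)
  6 ↦ (2,0)
  7 ↦ (2,1)
  8 ↦ (2,2)
  9 ↦ (3,0)
  10 ↦ (3,1)
  11 ↦ (3,2)
  12 ↦ (4,0)
  13 ↦ (4,1)
  14 ↦ (4,2)
  15 ↦ (5,0)
  16 ↦ (5,1)
  17 ↦ (5,2)
distinct pairs in image: 18 / 18 needed
  → bijection onto A×B; projections well-typed.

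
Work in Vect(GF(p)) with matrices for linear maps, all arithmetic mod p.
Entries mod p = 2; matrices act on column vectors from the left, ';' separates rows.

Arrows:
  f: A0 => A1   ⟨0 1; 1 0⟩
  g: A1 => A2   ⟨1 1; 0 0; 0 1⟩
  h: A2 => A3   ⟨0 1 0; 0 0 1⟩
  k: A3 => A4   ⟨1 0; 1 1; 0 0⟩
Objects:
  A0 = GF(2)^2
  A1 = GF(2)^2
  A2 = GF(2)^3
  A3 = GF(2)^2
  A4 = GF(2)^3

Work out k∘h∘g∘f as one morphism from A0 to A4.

Answer: ⟨0 0; 1 0; 0 0⟩

Derivation:
  e0=⟨1,0⟩ f=>⟨0,1⟩ g=>⟨1,0,1⟩ h=>⟨0,1⟩ k=>⟨0,1,0⟩
  e1=⟨0,1⟩ f=>⟨1,0⟩ g=>⟨1,0,0⟩ h=>⟨0,0⟩ k=>⟨0,0,0⟩
composite: ⟨0 0; 1 0; 0 0⟩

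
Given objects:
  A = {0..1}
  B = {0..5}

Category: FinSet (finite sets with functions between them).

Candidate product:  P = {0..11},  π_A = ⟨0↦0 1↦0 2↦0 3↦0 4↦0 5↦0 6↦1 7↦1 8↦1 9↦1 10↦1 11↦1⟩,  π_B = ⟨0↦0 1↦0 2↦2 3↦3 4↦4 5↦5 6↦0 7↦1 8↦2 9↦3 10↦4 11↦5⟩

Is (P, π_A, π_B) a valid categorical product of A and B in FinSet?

|A|·|B| = 2·6 = 12;  |P| = 12
Check the pairing map k ↦ (π_A(k), π_B(k)):
  0 ↦ (0,0)
  1 ↦ (0,0)  ✗ repeats pair of k=0
  2 ↦ (0,2)
  3 ↦ (0,3)
  4 ↦ (0,4)
  5 ↦ (0,5)
  6 ↦ (1,0)
  7 ↦ (1,1)
  8 ↦ (1,2)
  9 ↦ (1,3)
  10 ↦ (1,4)
  11 ↦ (1,5)
distinct pairs in image: 11 / 12 needed
  → (0,0) hit at k=0 and k=1

Answer: NOT A VALID PRODUCT — duplicate pair at indices 0,1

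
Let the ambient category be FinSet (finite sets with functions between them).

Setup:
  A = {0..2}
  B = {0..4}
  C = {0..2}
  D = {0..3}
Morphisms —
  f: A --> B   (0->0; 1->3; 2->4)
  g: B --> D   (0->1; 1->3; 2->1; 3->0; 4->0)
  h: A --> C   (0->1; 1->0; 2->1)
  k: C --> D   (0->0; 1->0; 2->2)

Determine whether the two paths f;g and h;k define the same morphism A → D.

Answer: DOES NOT COMMUTE

Work:
Path 1 = f;g:
  0 f-->0 g-->1
  1 f-->3 g-->0
  2 f-->4 g-->0
  composite₁ = (0->1; 1->0; 2->0)
Path 2 = h;k:
  0 h-->1 k-->0
  1 h-->0 k-->0
  2 h-->1 k-->0
  composite₂ = (0->0; 1->0; 2->0)
Equal? distinct morphisms ✗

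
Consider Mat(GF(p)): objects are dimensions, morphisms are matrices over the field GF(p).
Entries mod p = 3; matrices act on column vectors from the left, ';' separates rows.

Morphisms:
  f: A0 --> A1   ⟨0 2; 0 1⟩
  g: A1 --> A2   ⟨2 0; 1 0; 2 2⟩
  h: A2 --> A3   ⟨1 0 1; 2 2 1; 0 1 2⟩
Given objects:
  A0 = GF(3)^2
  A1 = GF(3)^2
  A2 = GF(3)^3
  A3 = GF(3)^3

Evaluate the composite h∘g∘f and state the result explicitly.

Answer: ⟨0 1; 0 0; 0 2⟩

Work:
  e0=[1,0] f-->[0,0] g-->[0,0,0] h-->[0,0,0]
  e1=[0,1] f-->[2,1] g-->[1,2,0] h-->[1,0,2]
result: ⟨0 1; 0 0; 0 2⟩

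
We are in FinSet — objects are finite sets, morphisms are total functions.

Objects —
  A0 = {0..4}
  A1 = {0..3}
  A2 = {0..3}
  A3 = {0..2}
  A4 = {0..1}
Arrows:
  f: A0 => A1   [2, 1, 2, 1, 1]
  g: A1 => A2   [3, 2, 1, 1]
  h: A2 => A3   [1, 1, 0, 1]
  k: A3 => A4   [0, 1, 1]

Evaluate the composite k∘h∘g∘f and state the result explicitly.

  0 f=>2 g=>1 h=>1 k=>1
  1 f=>1 g=>2 h=>0 k=>0
  2 f=>2 g=>1 h=>1 k=>1
  3 f=>1 g=>2 h=>0 k=>0
  4 f=>1 g=>2 h=>0 k=>0
result: [1, 0, 1, 0, 0]

Answer: [1, 0, 1, 0, 0]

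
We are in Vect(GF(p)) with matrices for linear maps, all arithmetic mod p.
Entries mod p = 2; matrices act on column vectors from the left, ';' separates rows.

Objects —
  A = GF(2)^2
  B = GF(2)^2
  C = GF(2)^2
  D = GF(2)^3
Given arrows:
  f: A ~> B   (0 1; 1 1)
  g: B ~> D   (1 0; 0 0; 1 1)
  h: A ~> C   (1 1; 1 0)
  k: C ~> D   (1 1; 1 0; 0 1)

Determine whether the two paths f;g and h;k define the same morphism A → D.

Path 1 = f;g:
  e0=(1,0) f~>(0,1) g~>(0,0,1)
  e1=(0,1) f~>(1,1) g~>(1,0,0)
  result₁ = (0 1; 0 0; 1 0)
Path 2 = h;k:
  e0=(1,0) h~>(1,1) k~>(0,1,1)
  e1=(0,1) h~>(1,0) k~>(1,1,0)
  result₂ = (0 1; 1 1; 1 0)
Equal? NO — does not commute

Answer: DOES NOT COMMUTE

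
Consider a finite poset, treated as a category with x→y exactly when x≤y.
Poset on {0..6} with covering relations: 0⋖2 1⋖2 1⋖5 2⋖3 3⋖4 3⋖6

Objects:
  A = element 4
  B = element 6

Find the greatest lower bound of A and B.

Answer: A∧B = 3

Trace:
Lower bounds of A=4 and B=6: {0,1,2,3}
  0 ⊑ 3
  1 ⊑ 3
  2 ⊑ 3
  3 ⊑ 3
glb = 3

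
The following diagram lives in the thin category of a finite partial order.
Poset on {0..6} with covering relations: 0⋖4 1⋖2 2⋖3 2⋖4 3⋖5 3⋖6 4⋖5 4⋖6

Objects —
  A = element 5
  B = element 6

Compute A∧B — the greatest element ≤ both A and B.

{x : x<=A ∧ x<=B} = {0,1,2,3,4}  (A=5, B=6)
  maximal lower bounds 3 and 4 are incomparable: neither 3<=4 nor 4<=3
→ no greatest lower bound exists

Answer: NO MEET EXISTS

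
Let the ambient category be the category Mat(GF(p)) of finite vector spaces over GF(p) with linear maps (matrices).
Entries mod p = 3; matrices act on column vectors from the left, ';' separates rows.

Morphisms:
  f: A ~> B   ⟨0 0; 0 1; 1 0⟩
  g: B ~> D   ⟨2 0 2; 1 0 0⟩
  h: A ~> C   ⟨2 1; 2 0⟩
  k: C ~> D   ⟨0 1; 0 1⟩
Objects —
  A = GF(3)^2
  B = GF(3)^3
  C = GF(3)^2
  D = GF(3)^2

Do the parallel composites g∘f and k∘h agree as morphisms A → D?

Answer: DOES NOT COMMUTE

Trace:
Along f;g (path 1):
  e0=[1,0] f~>[0,0,1] g~>[2,0]
  e1=[0,1] f~>[0,1,0] g~>[0,0]
  ⟦path⟧₁ = ⟨2 0; 0 0⟩
Along h;k (path 2):
  e0=[1,0] h~>[2,2] k~>[2,2]
  e1=[0,1] h~>[1,0] k~>[0,0]
  ⟦path⟧₂ = ⟨2 0; 2 0⟩
Equal? NO — does not commute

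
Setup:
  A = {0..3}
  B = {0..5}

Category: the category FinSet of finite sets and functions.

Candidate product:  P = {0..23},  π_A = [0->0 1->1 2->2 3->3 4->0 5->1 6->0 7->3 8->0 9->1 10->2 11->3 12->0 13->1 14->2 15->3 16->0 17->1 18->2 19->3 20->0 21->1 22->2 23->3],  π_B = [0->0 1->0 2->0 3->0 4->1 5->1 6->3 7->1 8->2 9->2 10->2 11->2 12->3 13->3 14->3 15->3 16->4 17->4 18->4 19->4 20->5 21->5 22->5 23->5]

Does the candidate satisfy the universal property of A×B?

Answer: NOT A VALID PRODUCT — duplicate pair at indices 12,6

Work:
|A|·|B| = 4·6 = 24;  |P| = 24
Check the pairing map k ↦ (π_A(k), π_B(k)):
  0 -> (0,0)
  1 -> (1,0)
  2 -> (2,0)
  3 -> (3,0)
  4 -> (0,1)
  5 -> (1,1)
  6 -> (0,3)
  7 -> (3,1)
  8 -> (0,2)
  9 -> (1,2)
  10 -> (2,2)
  11 -> (3,2)
  12 -> (0,3)  ✗ repeats pair of k=6
  13 -> (1,3)
  14 -> (2,3)
  15 -> (3,3)
  16 -> (0,4)
  17 -> (1,4)
  18 -> (2,4)
  19 -> (3,4)
  20 -> (0,5)
  21 -> (1,5)
  22 -> (2,5)
  23 -> (3,5)
distinct pairs in image: 23 / 24 needed
  → (0,3) hit at k=6 and k=12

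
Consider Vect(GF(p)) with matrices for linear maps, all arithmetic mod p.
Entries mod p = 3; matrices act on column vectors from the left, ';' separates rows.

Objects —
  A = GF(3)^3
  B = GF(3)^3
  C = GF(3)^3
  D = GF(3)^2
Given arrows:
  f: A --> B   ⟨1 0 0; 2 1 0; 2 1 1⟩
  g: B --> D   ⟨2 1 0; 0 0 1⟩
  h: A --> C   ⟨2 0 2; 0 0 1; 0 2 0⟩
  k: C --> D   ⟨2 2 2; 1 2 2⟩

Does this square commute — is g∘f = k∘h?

Along f;g (path 1):
  e0=(1,0,0) f-->(1,2,2) g-->(1,2)
  e1=(0,1,0) f-->(0,1,1) g-->(1,1)
  e2=(0,0,1) f-->(0,0,1) g-->(0,1)
  ⟦path⟧₁ = ⟨1 1 0; 2 1 1⟩
Along h;k (path 2):
  e0=(1,0,0) h-->(2,0,0) k-->(1,2)
  e1=(0,1,0) h-->(0,0,2) k-->(1,1)
  e2=(0,0,1) h-->(2,1,0) k-->(0,1)
  ⟦path⟧₂ = ⟨1 1 0; 2 1 1⟩
Equal? YES — commutes

Answer: COMMUTES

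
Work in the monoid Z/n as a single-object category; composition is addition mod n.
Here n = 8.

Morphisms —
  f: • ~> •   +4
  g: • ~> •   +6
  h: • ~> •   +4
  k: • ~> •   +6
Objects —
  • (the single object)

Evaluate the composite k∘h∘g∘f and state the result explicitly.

Answer: +4

Work:
  0 +4≡4 +6≡2 +4≡6 +6≡4  (mod 8)
composite: +4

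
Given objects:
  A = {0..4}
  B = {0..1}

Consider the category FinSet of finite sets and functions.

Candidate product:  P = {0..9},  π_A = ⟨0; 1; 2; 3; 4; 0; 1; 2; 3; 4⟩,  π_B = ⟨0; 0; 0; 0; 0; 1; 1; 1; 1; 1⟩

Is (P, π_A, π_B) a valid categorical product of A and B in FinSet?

|A|·|B| = 5·2 = 10;  |P| = 10
Check the pairing map k ↦ (π_A(k), π_B(k)):
  0 -> (0,0)
  1 -> (1,0)
  2 -> (2,0)
  3 -> (3,0)
  4 -> (4,0)
  5 -> (0,1)
  6 -> (1,1)
  7 -> (2,1)
  8 -> (3,1)
  9 -> (4,1)
distinct pairs in image: 10 / 10 needed
  → bijection onto A×B; projections well-typed.

Answer: VALID PRODUCT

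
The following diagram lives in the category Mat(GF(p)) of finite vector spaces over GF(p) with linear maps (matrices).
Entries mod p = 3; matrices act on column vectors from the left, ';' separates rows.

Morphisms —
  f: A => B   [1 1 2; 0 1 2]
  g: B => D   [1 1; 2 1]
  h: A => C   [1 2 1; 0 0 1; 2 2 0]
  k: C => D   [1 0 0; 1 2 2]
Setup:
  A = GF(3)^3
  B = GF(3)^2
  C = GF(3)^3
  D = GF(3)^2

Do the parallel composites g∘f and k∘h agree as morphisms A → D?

1) trace f;g:
  e0=(1,0,0) f=>(1,0) g=>(1,2)
  e1=(0,1,0) f=>(1,1) g=>(2,0)
  e2=(0,0,1) f=>(2,2) g=>(1,0)
  result₁ = [1 2 1; 2 0 0]
2) trace h;k:
  e0=(1,0,0) h=>(1,0,2) k=>(1,2)
  e1=(0,1,0) h=>(2,0,2) k=>(2,0)
  e2=(0,0,1) h=>(1,1,0) k=>(1,0)
  result₂ = [1 2 1; 2 0 0]
Equal? equal; square commutes

Answer: COMMUTES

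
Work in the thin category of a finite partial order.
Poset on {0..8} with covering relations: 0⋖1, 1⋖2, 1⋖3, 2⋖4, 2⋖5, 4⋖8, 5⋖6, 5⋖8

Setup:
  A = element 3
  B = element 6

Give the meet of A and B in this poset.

Lower bounds of A=3 and B=6: {0,1}
  0 <= 1
  1 <= 1
glb = 1

Answer: A∧B = 1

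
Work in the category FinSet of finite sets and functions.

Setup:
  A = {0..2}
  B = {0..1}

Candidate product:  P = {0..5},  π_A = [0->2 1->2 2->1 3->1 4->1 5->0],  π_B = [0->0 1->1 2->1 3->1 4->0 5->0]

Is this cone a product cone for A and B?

Answer: NOT A VALID PRODUCT — duplicate pair at indices 3,2

Trace:
|A|·|B| = 3·2 = 6;  |P| = 6
Check the pairing map k ↦ (π_A(k), π_B(k)):
  0 -> (2,0)
  1 -> (2,1)
  2 -> (1,1)
  3 -> (1,1)  ✗ repeats pair of k=2
  4 -> (1,0)
  5 -> (0,0)
distinct pairs in image: 5 / 6 needed
  → (1,1) hit at k=2 and k=3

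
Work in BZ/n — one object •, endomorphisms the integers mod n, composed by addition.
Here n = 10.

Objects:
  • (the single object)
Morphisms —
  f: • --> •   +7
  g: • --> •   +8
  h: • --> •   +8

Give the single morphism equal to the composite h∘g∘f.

  0 +7≡7 +8≡5 +8≡3  (mod 10)
⟦path⟧: +3

Answer: +3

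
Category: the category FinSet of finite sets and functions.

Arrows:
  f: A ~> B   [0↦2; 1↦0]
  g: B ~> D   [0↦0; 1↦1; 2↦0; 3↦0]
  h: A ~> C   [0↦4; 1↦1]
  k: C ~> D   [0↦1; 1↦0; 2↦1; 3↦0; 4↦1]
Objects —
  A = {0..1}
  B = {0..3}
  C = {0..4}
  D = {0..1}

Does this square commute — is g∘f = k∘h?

Answer: DOES NOT COMMUTE

Derivation:
1) trace f;g:
  0 f~>2 g~>0
  1 f~>0 g~>0
  result₁ = [0↦0; 1↦0]
2) trace h;k:
  0 h~>4 k~>1
  1 h~>1 k~>0
  result₂ = [0↦1; 1↦0]
Equal? distinct morphisms ✗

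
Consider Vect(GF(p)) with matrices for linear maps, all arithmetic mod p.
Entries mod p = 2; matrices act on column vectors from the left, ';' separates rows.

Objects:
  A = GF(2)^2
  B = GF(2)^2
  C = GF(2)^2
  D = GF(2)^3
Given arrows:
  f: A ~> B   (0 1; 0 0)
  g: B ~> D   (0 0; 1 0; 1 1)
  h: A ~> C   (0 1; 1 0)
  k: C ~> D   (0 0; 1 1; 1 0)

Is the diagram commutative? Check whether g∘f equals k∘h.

Answer: DOES NOT COMMUTE

Work:
1) trace f;g:
  e0=(1,0) f~>(0,0) g~>(0,0,0)
  e1=(0,1) f~>(1,0) g~>(0,1,1)
  ⟦path⟧₁ = (0 0; 0 1; 0 1)
2) trace h;k:
  e0=(1,0) h~>(0,1) k~>(0,1,0)
  e1=(0,1) h~>(1,0) k~>(0,1,1)
  ⟦path⟧₂ = (0 0; 1 1; 0 1)
Equal? NO — does not commute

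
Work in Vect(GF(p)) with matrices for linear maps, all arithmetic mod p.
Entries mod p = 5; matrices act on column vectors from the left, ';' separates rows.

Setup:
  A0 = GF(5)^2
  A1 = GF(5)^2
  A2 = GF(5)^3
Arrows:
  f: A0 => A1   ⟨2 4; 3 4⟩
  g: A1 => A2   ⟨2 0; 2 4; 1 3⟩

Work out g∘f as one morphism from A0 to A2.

  e0=⟨1,0⟩ f=>⟨2,3⟩ g=>⟨4,1,1⟩
  e1=⟨0,1⟩ f=>⟨4,4⟩ g=>⟨3,4,1⟩
result: ⟨4 3; 1 4; 1 1⟩

Answer: ⟨4 3; 1 4; 1 1⟩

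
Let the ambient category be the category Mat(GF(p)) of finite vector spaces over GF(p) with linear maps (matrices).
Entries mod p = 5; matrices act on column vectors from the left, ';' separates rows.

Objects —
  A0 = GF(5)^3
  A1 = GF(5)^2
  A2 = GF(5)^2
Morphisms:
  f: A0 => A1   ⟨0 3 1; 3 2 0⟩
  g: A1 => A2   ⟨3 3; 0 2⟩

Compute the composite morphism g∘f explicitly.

Answer: ⟨4 0 3; 1 4 0⟩

Trace:
  e0=[1,0,0] f=>[0,3] g=>[4,1]
  e1=[0,1,0] f=>[3,2] g=>[0,4]
  e2=[0,0,1] f=>[1,0] g=>[3,0]
result: ⟨4 0 3; 1 4 0⟩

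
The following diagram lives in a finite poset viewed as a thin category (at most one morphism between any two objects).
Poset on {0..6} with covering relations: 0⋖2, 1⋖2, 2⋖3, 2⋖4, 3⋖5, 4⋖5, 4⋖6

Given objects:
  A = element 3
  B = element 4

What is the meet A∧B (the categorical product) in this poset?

{x : x≤A ∧ x≤B} = {0,1,2}  (A=3, B=4)
  0 ≤ 2
  1 ≤ 2
  2 ≤ 2
glb = 2

Answer: A∧B = 2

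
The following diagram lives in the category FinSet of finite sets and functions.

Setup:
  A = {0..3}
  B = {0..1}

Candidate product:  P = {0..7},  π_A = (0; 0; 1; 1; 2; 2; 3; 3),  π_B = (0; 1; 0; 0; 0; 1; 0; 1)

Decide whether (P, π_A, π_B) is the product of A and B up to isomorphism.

|A|·|B| = 4·2 = 8;  |P| = 8
Check the pairing map k ↦ (π_A(k), π_B(k)):
  0 -> (0,0)
  1 -> (0,1)
  2 -> (1,0)
  3 -> (1,0)  ✗ repeats pair of k=2
  4 -> (2,0)
  5 -> (2,1)
  6 -> (3,0)
  7 -> (3,1)
distinct pairs in image: 7 / 8 needed
  → (1,0) hit at k=2 and k=3

Answer: NOT A VALID PRODUCT — duplicate pair at indices 2,3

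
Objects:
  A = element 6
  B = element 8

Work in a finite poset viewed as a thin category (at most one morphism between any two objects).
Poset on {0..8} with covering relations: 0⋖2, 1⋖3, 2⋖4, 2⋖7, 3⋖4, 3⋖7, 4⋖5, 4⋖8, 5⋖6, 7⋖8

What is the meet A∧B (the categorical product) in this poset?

Lower bounds of A=6 and B=8: {0,1,2,3,4}
  0 ⊑ 4
  1 ⊑ 4
  2 ⊑ 4
  3 ⊑ 4
  4 ⊑ 4
glb = 4

Answer: A∧B = 4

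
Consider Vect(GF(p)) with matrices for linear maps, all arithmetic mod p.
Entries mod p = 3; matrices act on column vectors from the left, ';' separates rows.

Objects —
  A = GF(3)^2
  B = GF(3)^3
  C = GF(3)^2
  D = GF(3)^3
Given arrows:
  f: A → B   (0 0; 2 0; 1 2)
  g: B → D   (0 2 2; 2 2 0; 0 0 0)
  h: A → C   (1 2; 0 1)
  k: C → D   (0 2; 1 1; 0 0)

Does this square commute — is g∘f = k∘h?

Along f;g (path 1):
  e0=⟨1,0⟩ f→⟨0,2,1⟩ g→⟨0,1,0⟩
  e1=⟨0,1⟩ f→⟨0,0,2⟩ g→⟨1,0,0⟩
  composite₁ = (0 1; 1 0; 0 0)
Along h;k (path 2):
  e0=⟨1,0⟩ h→⟨1,0⟩ k→⟨0,1,0⟩
  e1=⟨0,1⟩ h→⟨2,1⟩ k→⟨2,0,0⟩
  composite₂ = (0 2; 1 0; 0 0)
Equal? distinct morphisms ✗

Answer: DOES NOT COMMUTE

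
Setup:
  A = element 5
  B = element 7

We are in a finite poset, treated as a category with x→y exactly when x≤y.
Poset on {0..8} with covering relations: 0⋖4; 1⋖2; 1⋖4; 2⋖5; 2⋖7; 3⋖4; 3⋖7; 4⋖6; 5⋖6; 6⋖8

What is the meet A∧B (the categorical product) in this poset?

Common predecessors of 5,7: {1,2}
  1 ⊑ 2
  2 ⊑ 2
glb = 2

Answer: A∧B = 2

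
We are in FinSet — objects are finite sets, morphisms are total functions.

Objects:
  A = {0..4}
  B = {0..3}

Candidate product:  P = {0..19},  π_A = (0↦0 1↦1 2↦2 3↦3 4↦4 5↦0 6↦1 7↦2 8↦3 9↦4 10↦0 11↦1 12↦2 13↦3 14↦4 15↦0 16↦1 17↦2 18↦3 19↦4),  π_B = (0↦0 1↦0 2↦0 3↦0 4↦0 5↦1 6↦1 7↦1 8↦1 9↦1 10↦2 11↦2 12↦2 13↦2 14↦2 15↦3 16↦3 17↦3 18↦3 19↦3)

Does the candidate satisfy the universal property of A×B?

Answer: VALID PRODUCT

Work:
|A|·|B| = 5·4 = 20;  |P| = 20
Check the pairing map k ↦ (π_A(k), π_B(k)):
  0 ↦ (0,0)
  1 ↦ (1,0)
  2 ↦ (2,0)
  3 ↦ (3,0)
  4 ↦ (4,0)
  5 ↦ (0,1)
  6 ↦ (1,1)
  7 ↦ (2,1)
  8 ↦ (3,1)
  9 ↦ (4,1)
  10 ↦ (0,2)
  11 ↦ (1,2)
  12 ↦ (2,2)
  13 ↦ (3,2)
  14 ↦ (4,2)
  15 ↦ (0,3)
  16 ↦ (1,3)
  17 ↦ (2,3)
  18 ↦ (3,3)
  19 ↦ (4,3)
distinct pairs in image: 20 / 20 needed
  → bijection onto A×B; projections well-typed.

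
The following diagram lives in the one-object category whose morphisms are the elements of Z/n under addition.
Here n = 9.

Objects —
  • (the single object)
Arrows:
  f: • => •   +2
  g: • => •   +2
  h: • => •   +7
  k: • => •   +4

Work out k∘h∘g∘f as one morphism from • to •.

Answer: +6

Derivation:
  0 +2≡2 +2≡4 +7≡2 +4≡6  (mod 9)
⟦path⟧: +6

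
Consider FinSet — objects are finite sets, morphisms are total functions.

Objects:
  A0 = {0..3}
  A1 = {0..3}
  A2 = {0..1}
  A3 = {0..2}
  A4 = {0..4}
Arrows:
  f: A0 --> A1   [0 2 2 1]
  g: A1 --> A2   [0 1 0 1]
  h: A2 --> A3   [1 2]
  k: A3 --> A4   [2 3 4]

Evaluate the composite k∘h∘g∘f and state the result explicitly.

  0 f-->0 g-->0 h-->1 k-->3
  1 f-->2 g-->0 h-->1 k-->3
  2 f-->2 g-->0 h-->1 k-->3
  3 f-->1 g-->1 h-->2 k-->4
result: [3 3 3 4]

Answer: [3 3 3 4]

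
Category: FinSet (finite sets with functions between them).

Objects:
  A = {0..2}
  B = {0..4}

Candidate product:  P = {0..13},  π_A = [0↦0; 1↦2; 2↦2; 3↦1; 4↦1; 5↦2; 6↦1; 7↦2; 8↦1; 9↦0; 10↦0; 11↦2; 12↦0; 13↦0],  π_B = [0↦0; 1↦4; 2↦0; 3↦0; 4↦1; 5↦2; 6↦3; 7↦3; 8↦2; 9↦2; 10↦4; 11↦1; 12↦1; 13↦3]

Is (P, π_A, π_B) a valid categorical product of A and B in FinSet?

Answer: NOT A VALID PRODUCT — |P|=14 ≠ |A|·|B|=15

Trace:
|A|·|B| = 3·5 = 15;  |P| = 14
  → cardinalities differ; no bijection possible.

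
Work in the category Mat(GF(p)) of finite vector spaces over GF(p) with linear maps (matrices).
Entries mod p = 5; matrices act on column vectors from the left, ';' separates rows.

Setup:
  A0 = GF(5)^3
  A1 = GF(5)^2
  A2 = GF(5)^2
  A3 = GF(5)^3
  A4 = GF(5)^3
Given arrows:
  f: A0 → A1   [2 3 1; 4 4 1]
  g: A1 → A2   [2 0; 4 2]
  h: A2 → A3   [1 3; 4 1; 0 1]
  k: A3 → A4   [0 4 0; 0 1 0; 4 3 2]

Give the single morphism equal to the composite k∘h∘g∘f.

  e0=[1,0,0] f→[2,4] g→[4,1] h→[2,2,1] k→[3,2,1]
  e1=[0,1,0] f→[3,4] g→[1,0] h→[1,4,0] k→[1,4,1]
  e2=[0,0,1] f→[1,1] g→[2,1] h→[0,4,1] k→[1,4,4]
result: [3 1 1; 2 4 4; 1 1 4]

Answer: [3 1 1; 2 4 4; 1 1 4]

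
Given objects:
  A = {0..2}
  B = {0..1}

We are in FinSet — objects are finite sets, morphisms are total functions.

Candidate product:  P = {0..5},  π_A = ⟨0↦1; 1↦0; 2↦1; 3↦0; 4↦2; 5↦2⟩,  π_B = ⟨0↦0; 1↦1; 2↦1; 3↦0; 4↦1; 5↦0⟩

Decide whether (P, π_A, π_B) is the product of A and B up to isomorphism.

Answer: VALID PRODUCT

Work:
|A|·|B| = 3·2 = 6;  |P| = 6
Check the pairing map k ↦ (π_A(k), π_B(k)):
  0 ↦ (1,0)
  1 ↦ (0,1)
  2 ↦ (1,1)
  3 ↦ (0,0)
  4 ↦ (2,1)
  5 ↦ (2,0)
distinct pairs in image: 6 / 6 needed
  → bijection onto A×B; projections well-typed.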